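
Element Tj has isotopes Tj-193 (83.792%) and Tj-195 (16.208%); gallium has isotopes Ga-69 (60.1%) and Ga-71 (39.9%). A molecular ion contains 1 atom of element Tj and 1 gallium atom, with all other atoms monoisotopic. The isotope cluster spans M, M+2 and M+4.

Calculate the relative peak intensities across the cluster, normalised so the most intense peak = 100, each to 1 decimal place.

100.0 : 85.7 : 12.8

Element Tj pattern (n=1): 0.83792 : 0.16208
Gallium pattern (n=1): 0.6010 : 0.3990
Convolve the two distributions (both contribute in 2-u steps):
  M: 0.83792×0.6010 = 0.503590
  M+2: 0.83792×0.3990 + 0.16208×0.6010 = 0.431740
  M+4: 0.16208×0.3990 = 0.064670
Scale to base peak (0.503590) = 100: 100.0 : 85.7 : 12.8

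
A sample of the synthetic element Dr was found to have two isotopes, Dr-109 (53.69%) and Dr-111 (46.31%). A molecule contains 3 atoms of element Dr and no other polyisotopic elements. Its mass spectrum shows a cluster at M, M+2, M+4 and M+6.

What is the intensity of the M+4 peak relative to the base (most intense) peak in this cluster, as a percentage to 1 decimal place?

Binomial terms of (0.5369 + 0.4631)^3: M 0.1548, M+2 0.4005, M+4 0.3454, M+6 0.0993 → M+2 is the base peak.
P(M+2) = C(3,1) × 0.5369^2 × 0.4631^1 = 3 × 0.28826161 × 0.4631 = 0.400482 (base)
P(M+4) = C(3,2) × 0.5369^1 × 0.4631^2 = 3 × 0.5369 × 0.21446161 = 0.345433
Relative intensity = 0.345433 / 0.400482 × 100 = 86.3

86.3%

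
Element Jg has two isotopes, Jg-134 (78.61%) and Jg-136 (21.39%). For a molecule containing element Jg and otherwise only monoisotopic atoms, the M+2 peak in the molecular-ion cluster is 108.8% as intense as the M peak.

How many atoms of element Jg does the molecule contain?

4

The M+2/M ratio from n Jg atoms is n · q/p = n · 0.2139/0.7861.
n = 1.088 × 0.7861/0.2139 = 4.00 ≈ 4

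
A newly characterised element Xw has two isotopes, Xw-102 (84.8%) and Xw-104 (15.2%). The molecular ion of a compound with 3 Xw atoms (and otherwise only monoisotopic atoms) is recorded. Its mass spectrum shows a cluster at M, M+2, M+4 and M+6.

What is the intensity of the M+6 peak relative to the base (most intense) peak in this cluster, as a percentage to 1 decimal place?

0.6%

Binomial terms of (0.848 + 0.152)^3: M 0.6098, M+2 0.3279, M+4 0.0588, M+6 0.0035 → M is the base peak.
P(M) = C(3,0) × 0.848^3 × 0.152^0 = 1 × 0.60980019 × 1.0000 = 0.609800 (base)
P(M+6) = C(3,3) × 0.848^0 × 0.152^3 = 1 × 1.0000 × 0.00351181 = 0.003512
Relative intensity = 0.003512 / 0.609800 × 100 = 0.6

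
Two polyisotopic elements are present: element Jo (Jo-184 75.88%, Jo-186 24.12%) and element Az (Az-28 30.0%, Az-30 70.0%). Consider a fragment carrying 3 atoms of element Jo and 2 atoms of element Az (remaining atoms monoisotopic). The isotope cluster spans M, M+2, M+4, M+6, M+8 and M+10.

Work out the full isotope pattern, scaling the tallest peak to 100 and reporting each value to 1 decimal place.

9.8 : 55.1 : 100.0 : 65.1 : 17.7 : 1.7

Element Jo pattern (n=3): 0.43689992 : 0.41663256 : 0.13243512 : 0.0140324
Element Az pattern (n=2): 0.0900 : 0.4200 : 0.4900
Convolve the two distributions (both contribute in 2-u steps):
  M: 0.43689992×0.0900 = 0.039321
  M+2: 0.43689992×0.4200 + 0.41663256×0.0900 = 0.220995
  M+4: 0.43689992×0.4900 + 0.41663256×0.4200 + 0.13243512×0.0900 = 0.400986
  M+6: 0.41663256×0.4900 + 0.13243512×0.4200 + 0.0140324×0.0900 = 0.261036
  M+8: 0.13243512×0.4900 + 0.0140324×0.4200 = 0.070787
  M+10: 0.0140324×0.4900 = 0.006876
Scale to base peak (0.400986) = 100: 9.8 : 55.1 : 100.0 : 65.1 : 17.7 : 1.7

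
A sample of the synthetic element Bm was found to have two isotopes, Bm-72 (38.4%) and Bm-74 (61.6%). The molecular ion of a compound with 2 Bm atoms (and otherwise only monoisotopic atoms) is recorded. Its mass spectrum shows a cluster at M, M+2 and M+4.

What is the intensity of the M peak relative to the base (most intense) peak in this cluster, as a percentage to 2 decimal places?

Term probabilities: M 0.1475, M+2 0.4731, M+4 0.3795. Base peak = M+2.
P(M+2) = C(2,1) × 0.384^1 × 0.616^1 = 2 × 0.3840 × 0.6160 = 0.473088 (base)
P(M) = C(2,0) × 0.384^2 × 0.616^0 = 1 × 0.147456 × 1.0000 = 0.147456
Relative intensity = 0.147456 / 0.473088 × 100 = 31.17

31.17%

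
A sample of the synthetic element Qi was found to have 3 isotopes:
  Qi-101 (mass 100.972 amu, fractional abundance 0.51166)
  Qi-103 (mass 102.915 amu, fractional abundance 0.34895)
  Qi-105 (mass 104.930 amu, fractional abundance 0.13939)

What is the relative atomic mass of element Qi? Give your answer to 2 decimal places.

Weight each isotope mass by its fractional abundance: 0.51166 × 100.972 + 0.34895 × 102.915 + 0.13939 × 104.930
= 51.6633 + 35.9122 + 14.6262 = 102.2017 amu

102.20 amu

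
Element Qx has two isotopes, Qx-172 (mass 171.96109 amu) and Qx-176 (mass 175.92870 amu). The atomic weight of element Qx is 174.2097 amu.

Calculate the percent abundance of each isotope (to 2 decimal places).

Qx-172: 43.33%, Qx-176: 56.67%

With x = fraction of Qx-172 (so Qx-176 is 1 − x):
171.96109·x + 175.92870·(1 − x) = 174.2097
(171.96109 − 175.92870)·x = 174.2097 − 175.92870
x = -1.71900 / -3.96761 = 0.43326 → 43.33% Qx-172, 56.67% Qx-176.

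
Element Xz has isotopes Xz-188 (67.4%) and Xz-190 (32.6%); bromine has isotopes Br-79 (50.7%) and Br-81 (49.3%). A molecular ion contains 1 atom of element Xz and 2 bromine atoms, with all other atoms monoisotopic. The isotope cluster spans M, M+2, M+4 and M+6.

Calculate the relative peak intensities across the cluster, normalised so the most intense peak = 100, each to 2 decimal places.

41.18 : 100.00 : 77.67 : 18.83

Element Xz pattern (n=1): 0.6740 : 0.3260
Bromine pattern (n=2): 0.257049 : 0.499902 : 0.243049
Convolve the two distributions (both contribute in 2-u steps):
  M: 0.6740×0.257049 = 0.173251
  M+2: 0.6740×0.499902 + 0.3260×0.257049 = 0.420732
  M+4: 0.6740×0.243049 + 0.3260×0.499902 = 0.326783
  M+6: 0.3260×0.243049 = 0.079234
Scale to base peak (0.420732) = 100: 41.18 : 100.00 : 77.67 : 18.83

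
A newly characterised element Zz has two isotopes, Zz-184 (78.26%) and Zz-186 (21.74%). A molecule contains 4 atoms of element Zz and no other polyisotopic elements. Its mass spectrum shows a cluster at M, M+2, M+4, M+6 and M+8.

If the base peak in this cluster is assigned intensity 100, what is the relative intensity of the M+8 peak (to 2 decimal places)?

0.54

(0.7826 + 0.2174)^4 gives M 0.3751, M+2 0.4168, M+4 0.1737, M+6 0.0322, M+8 0.0022; the largest is M+2.
P(M+2) = C(4,1) × 0.7826^3 × 0.2174^1 = 4 × 0.47931336 × 0.2174 = 0.416811 (base)
P(M+8) = C(4,4) × 0.7826^0 × 0.2174^4 = 1 × 1.0000 × 0.00223377 = 0.002234
Relative intensity = 0.002234 / 0.416811 × 100 = 0.54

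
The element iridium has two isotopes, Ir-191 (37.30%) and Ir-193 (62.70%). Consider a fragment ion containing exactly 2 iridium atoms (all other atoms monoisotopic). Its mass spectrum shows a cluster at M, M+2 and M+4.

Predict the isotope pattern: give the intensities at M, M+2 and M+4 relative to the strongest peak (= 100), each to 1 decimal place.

The 2 Ir atoms are independent, so intensities follow the terms of (0.3730 + 0.6270)^2.
P(M) = 0.3730^2 = 0.139129
P(M+2) = 2 × 0.3730^1 × 0.6270^1 = 0.467742
P(M+4) = 0.6270^2 = 0.393129
The M+2 peak is largest (0.467742); scaling to 100 gives 29.7 : 100.0 : 84.0.

29.7 : 100.0 : 84.0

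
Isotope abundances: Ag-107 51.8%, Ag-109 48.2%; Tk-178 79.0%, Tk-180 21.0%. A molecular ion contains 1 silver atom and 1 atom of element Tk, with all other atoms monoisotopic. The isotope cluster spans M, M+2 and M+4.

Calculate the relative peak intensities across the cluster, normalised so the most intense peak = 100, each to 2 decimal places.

Silver pattern (n=1): 0.5180 : 0.4820
Element Tk pattern (n=1): 0.7900 : 0.2100
Convolve the two distributions (both contribute in 2-u steps):
  M: 0.5180×0.7900 = 0.409220
  M+2: 0.5180×0.2100 + 0.4820×0.7900 = 0.489560
  M+4: 0.4820×0.2100 = 0.101220
Scale to base peak (0.489560) = 100: 83.59 : 100.00 : 20.68

83.59 : 100.00 : 20.68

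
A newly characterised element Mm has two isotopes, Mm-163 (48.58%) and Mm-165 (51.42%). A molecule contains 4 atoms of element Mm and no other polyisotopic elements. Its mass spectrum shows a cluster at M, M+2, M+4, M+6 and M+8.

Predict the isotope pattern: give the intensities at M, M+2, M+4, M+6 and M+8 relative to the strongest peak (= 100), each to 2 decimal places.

Each Mm atom is independently Mm-163 (p = 0.4858) or Mm-165 (q = 0.5142); the cluster is the binomial expansion (p + q)^4.
P(M) = 0.4858^4 = 0.055697
P(M+2) = 4 × 0.4858^3 × 0.5142^1 = 0.235811
P(M+4) = 6 × 0.4858^2 × 0.5142^2 = 0.374395
P(M+6) = 4 × 0.4858^1 × 0.5142^3 = 0.264188
P(M+8) = 0.5142^4 = 0.069908
The M+4 peak is largest (0.374395); scaling to 100 gives 14.88 : 62.98 : 100.00 : 70.56 : 18.67.

14.88 : 62.98 : 100.00 : 70.56 : 18.67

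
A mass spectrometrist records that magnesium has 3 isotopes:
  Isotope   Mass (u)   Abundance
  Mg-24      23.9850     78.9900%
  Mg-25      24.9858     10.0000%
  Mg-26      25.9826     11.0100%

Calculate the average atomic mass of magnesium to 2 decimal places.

Weight each isotope mass by its fractional abundance: 0.789900 × 23.9850 + 0.100000 × 24.9858 + 0.110100 × 25.9826
= 18.94575 + 2.49858 + 2.86068 = 24.30501 u

24.31 u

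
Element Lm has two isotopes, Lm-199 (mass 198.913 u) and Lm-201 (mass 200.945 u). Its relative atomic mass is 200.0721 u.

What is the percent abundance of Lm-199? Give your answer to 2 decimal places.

42.96%

Writing the weighted mean with unknown fraction x of Lm-199:
198.913·x + 200.945·(1 − x) = 200.0721
(198.913 − 200.945)·x = 200.0721 − 200.945
x = -0.8729 / -2.032 = 0.42958 → 42.96% Lm-199, 57.04% Lm-201.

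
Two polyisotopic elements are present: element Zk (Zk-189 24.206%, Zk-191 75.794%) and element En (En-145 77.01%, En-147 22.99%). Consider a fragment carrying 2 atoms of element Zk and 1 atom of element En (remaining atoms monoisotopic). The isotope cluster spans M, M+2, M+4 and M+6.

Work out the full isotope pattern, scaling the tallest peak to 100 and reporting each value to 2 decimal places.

Element Zk pattern (n=2): 0.05859304 : 0.36693391 : 0.57447304
Element En pattern (n=1): 0.7701 : 0.2299
Convolve the two distributions (both contribute in 2-u steps):
  M: 0.05859304×0.7701 = 0.045123
  M+2: 0.05859304×0.2299 + 0.36693391×0.7701 = 0.296046
  M+4: 0.36693391×0.2299 + 0.57447304×0.7701 = 0.526760
  M+6: 0.57447304×0.2299 = 0.132071
Scale to base peak (0.526760) = 100: 8.57 : 56.20 : 100.00 : 25.07

8.57 : 56.20 : 100.00 : 25.07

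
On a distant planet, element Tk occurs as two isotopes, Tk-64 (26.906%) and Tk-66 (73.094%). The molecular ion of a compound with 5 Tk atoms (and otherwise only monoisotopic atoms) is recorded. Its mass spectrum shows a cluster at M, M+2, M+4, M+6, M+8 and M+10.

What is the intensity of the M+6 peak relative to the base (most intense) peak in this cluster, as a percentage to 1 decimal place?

73.6%

(0.26906 + 0.73094)^5 gives M 0.0014, M+2 0.0192, M+4 0.1041, M+6 0.2827, M+8 0.3840, M+10 0.2086; the largest is M+8.
P(M+8) = C(5,4) × 0.26906^1 × 0.73094^4 = 5 × 0.26906 × 0.28544794 = 0.384013 (base)
P(M+6) = C(5,3) × 0.26906^2 × 0.73094^3 = 10 × 0.07239328 × 0.39052171 = 0.282711
Relative intensity = 0.282711 / 0.384013 × 100 = 73.6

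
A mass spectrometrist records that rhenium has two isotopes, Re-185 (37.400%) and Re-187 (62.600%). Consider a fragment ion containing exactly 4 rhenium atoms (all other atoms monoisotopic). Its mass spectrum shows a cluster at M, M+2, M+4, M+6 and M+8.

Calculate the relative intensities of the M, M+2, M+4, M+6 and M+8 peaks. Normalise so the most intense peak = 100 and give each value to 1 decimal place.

Expanding (0.37400 + 0.62600)^4:
P(M) = 0.37400^4 = 0.019565
P(M+2) = 4 × 0.37400^3 × 0.62600^1 = 0.130993
P(M+4) = 6 × 0.37400^2 × 0.62600^2 = 0.328884
P(M+6) = 4 × 0.37400^1 × 0.62600^3 = 0.366990
P(M+8) = 0.62600^4 = 0.153567
The M+6 peak is largest (0.366990); scaling to 100 gives 5.3 : 35.7 : 89.6 : 100.0 : 41.8.

5.3 : 35.7 : 89.6 : 100.0 : 41.8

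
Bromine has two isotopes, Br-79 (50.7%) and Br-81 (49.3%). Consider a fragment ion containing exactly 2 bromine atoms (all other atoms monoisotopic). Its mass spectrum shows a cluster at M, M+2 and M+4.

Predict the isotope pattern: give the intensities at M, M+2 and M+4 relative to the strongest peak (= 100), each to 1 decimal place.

51.4 : 100.0 : 48.6

Expanding (0.507 + 0.493)^2:
P(M) = 0.507^2 = 0.257049
P(M+2) = 2 × 0.507^1 × 0.493^1 = 0.499902
P(M+4) = 0.493^2 = 0.243049
The M+2 peak is largest (0.499902); scaling to 100 gives 51.4 : 100.0 : 48.6.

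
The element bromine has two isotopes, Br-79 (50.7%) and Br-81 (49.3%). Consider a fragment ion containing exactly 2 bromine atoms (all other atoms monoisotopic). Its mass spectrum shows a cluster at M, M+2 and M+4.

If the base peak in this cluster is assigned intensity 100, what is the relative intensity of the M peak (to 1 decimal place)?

51.4

Binomial terms of (0.507 + 0.493)^2: M 0.2570, M+2 0.4999, M+4 0.2430 → M+2 is the base peak.
P(M+2) = C(2,1) × 0.507^1 × 0.493^1 = 2 × 0.5070 × 0.4930 = 0.499902 (base)
P(M) = C(2,0) × 0.507^2 × 0.493^0 = 1 × 0.257049 × 1.0000 = 0.257049
Relative intensity = 0.257049 / 0.499902 × 100 = 51.4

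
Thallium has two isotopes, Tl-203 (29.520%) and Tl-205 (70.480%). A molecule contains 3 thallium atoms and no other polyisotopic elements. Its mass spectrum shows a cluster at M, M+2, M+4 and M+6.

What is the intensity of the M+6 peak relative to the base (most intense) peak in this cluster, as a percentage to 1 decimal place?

79.6%

(0.29520 + 0.70480)^3 gives M 0.0257, M+2 0.1843, M+4 0.4399, M+6 0.3501; the largest is M+4.
P(M+4) = C(3,2) × 0.29520^1 × 0.70480^2 = 3 × 0.2952 × 0.49674304 = 0.439916 (base)
P(M+6) = C(3,3) × 0.29520^0 × 0.70480^3 = 1 × 1.0000 × 0.35010449 = 0.350104
Relative intensity = 0.350104 / 0.439916 × 100 = 79.6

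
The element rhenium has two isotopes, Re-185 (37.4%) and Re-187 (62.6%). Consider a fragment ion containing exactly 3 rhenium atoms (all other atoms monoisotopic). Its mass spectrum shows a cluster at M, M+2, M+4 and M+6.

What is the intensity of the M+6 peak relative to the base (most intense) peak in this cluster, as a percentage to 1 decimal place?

55.8%

Binomial terms of (0.374 + 0.626)^3: M 0.0523, M+2 0.2627, M+4 0.4397, M+6 0.2453 → M+4 is the base peak.
P(M+4) = C(3,2) × 0.374^1 × 0.626^2 = 3 × 0.3740 × 0.391876 = 0.439685 (base)
P(M+6) = C(3,3) × 0.374^0 × 0.626^3 = 1 × 1.0000 × 0.24531438 = 0.245314
Relative intensity = 0.245314 / 0.439685 × 100 = 55.8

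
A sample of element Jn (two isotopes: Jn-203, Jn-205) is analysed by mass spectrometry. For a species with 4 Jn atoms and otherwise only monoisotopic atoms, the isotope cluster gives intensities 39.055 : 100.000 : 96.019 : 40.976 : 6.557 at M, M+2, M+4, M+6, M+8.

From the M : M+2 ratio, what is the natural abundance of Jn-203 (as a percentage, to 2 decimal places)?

60.97%

Write p for the Jn-203 fraction. I(M+2)/I(M) = [C(4,1)·p^3·(1−p)] / p^4 = 4·(1−p)/p = 100.000/39.055 = 2.5605
(1−p)/p = 2.5605/4 = 0.6401  ⇒  p = 1/(1 + 0.6401) = 0.6097
Jn-203: 60.97%, Jn-205: 39.03%.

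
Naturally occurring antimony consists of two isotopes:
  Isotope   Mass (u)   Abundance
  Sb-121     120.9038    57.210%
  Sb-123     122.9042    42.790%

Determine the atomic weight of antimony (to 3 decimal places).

Ar = Σ fᵢ·mᵢ = 0.57210 × 120.9038 + 0.42790 × 122.9042
= 69.16906 + 52.59071 = 121.75977 u

121.760 u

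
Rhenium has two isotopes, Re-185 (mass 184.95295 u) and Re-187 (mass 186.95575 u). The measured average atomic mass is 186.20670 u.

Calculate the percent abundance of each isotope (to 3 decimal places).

Re-185: 37.400%, Re-187: 62.600%

Let x be the fractional abundance of Re-185; then Re-187 has abundance 1 − x.
184.95295·x + 186.95575·(1 − x) = 186.20670
(184.95295 − 186.95575)·x = 186.20670 − 186.95575
x = -0.74905 / -2.00280 = 0.37400 → 37.400% Re-185, 62.600% Re-187.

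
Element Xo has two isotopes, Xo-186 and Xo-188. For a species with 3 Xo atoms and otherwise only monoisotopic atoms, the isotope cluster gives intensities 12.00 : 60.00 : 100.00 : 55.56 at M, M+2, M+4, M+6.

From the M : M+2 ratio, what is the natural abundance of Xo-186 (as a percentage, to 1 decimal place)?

37.5%

Write p for the Xo-186 fraction. I(M+2)/I(M) = [C(3,1)·p^2·(1−p)] / p^3 = 3·(1−p)/p = 60.00/12.00 = 5.0000
(1−p)/p = 5.0000/3 = 1.6667  ⇒  p = 1/(1 + 1.6667) = 0.3750
Xo-186: 37.5%, Xo-188: 62.5%.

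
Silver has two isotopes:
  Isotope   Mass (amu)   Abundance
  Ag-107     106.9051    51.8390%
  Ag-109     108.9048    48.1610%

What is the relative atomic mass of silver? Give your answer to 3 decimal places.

Weight each isotope mass by its fractional abundance: 0.518390 × 106.9051 + 0.481610 × 108.9048
= 55.41853 + 52.44964 = 107.86817 amu

107.868 amu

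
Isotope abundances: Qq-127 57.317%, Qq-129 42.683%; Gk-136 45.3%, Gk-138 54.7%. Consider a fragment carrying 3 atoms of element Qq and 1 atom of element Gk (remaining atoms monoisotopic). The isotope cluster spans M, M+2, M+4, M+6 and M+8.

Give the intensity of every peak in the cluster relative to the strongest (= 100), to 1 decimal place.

Element Qq pattern (n=3): 0.18830001 : 0.4206715 : 0.31326695 : 0.07776153
Element Gk pattern (n=1): 0.4530 : 0.5470
Convolve the two distributions (both contribute in 2-u steps):
  M: 0.18830001×0.4530 = 0.085300
  M+2: 0.18830001×0.5470 + 0.4206715×0.4530 = 0.293564
  M+4: 0.4206715×0.5470 + 0.31326695×0.4530 = 0.372017
  M+6: 0.31326695×0.5470 + 0.07776153×0.4530 = 0.206583
  M+8: 0.07776153×0.5470 = 0.042536
Scale to base peak (0.372017) = 100: 22.9 : 78.9 : 100.0 : 55.5 : 11.4

22.9 : 78.9 : 100.0 : 55.5 : 11.4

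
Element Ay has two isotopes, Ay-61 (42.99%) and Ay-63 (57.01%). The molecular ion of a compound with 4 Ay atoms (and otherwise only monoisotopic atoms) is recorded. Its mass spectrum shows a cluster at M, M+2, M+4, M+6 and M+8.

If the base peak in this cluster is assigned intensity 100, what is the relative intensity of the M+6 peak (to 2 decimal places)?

88.41

(0.4299 + 0.5701)^4 gives M 0.0342, M+2 0.1812, M+4 0.3604, M+6 0.3186, M+8 0.1056; the largest is M+4.
P(M+4) = C(4,2) × 0.4299^2 × 0.5701^2 = 6 × 0.18481401 × 0.32501401 = 0.360403 (base)
P(M+6) = C(4,3) × 0.4299^1 × 0.5701^3 = 4 × 0.4299 × 0.18529049 = 0.318626
Relative intensity = 0.318626 / 0.360403 × 100 = 88.41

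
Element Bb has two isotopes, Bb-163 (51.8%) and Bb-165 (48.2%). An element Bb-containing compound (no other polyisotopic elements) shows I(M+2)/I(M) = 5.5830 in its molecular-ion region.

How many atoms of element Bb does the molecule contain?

The M+2/M ratio from n Bb atoms is n · q/p = n · 0.482/0.518.
n = 5.5830 × 0.518/0.482 = 6.00 ≈ 6

6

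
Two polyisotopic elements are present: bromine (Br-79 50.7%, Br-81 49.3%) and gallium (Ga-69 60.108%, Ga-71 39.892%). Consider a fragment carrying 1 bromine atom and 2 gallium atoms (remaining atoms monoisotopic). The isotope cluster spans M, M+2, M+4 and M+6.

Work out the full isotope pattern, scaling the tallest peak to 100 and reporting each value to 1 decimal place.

Bromine pattern (n=1): 0.5070 : 0.4930
Gallium pattern (n=2): 0.36129717 : 0.47956567 : 0.15913717
Convolve the two distributions (both contribute in 2-u steps):
  M: 0.5070×0.36129717 = 0.183178
  M+2: 0.5070×0.47956567 + 0.4930×0.36129717 = 0.421259
  M+4: 0.5070×0.15913717 + 0.4930×0.47956567 = 0.317108
  M+6: 0.4930×0.15913717 = 0.078455
Scale to base peak (0.421259) = 100: 43.5 : 100.0 : 75.3 : 18.6

43.5 : 100.0 : 75.3 : 18.6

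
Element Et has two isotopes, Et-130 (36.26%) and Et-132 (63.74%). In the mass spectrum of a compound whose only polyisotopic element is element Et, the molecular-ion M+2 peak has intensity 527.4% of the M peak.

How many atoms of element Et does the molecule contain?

With n Et atoms, P(M+2)/P(M) = C(n,1)·p^(n−1)q / p^n = n·q/p = n · 0.6374/0.3626.
n = 5.274 × 0.3626/0.6374 = 3.00 ≈ 3

3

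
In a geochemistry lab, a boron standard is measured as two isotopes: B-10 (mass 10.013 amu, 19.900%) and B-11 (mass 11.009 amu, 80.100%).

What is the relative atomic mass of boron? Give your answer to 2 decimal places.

Ar = Σ fᵢ·mᵢ = 0.19900 × 10.013 + 0.80100 × 11.009
= 1.9926 + 8.8182 = 10.8108 amu

10.81 amu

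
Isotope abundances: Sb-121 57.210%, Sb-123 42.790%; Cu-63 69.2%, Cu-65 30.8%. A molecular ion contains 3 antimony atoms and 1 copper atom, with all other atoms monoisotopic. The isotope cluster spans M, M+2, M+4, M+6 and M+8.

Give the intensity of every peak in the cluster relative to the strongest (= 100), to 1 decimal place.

Antimony pattern (n=3): 0.18724742 : 0.42015297 : 0.3142518 : 0.07834781
Copper pattern (n=1): 0.6920 : 0.3080
Convolve the two distributions (both contribute in 2-u steps):
  M: 0.18724742×0.6920 = 0.129575
  M+2: 0.18724742×0.3080 + 0.42015297×0.6920 = 0.348418
  M+4: 0.42015297×0.3080 + 0.3142518×0.6920 = 0.346869
  M+6: 0.3142518×0.3080 + 0.07834781×0.6920 = 0.151006
  M+8: 0.07834781×0.3080 = 0.024131
Scale to base peak (0.348418) = 100: 37.2 : 100.0 : 99.6 : 43.3 : 6.9

37.2 : 100.0 : 99.6 : 43.3 : 6.9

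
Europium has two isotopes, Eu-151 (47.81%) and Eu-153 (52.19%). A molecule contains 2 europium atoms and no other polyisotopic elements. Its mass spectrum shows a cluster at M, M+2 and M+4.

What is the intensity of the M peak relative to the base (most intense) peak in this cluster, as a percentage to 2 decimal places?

(0.4781 + 0.5219)^2 gives M 0.2286, M+2 0.4990, M+4 0.2724; the largest is M+2.
P(M+2) = C(2,1) × 0.4781^1 × 0.5219^1 = 2 × 0.4781 × 0.5219 = 0.499041 (base)
P(M) = C(2,0) × 0.4781^2 × 0.5219^0 = 1 × 0.22857961 × 1.0000 = 0.228580
Relative intensity = 0.228580 / 0.499041 × 100 = 45.80

45.80%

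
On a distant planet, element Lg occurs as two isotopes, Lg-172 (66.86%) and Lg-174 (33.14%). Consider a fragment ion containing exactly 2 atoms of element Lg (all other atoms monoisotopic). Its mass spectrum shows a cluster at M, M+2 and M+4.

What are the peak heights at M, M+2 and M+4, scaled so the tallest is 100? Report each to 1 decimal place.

Expanding (0.6686 + 0.3314)^2:
P(M) = 0.6686^2 = 0.447026
P(M+2) = 2 × 0.6686^1 × 0.3314^1 = 0.443148
P(M+4) = 0.3314^2 = 0.109826
The M peak is largest (0.447026); scaling to 100 gives 100.0 : 99.1 : 24.6.

100.0 : 99.1 : 24.6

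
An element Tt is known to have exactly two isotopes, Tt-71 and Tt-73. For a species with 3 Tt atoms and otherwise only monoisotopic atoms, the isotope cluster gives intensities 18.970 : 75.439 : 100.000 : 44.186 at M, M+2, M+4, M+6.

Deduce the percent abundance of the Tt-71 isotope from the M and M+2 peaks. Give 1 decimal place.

If p is the fraction of Tt that is Tt-71, then I(M+2)/I(M) = [C(3,1)·p^2·(1−p)] / p^3 = 3·(1−p)/p = 75.439/18.970 = 3.9768
(1−p)/p = 3.9768/3 = 1.3256  ⇒  p = 1/(1 + 1.3256) = 0.4300
Tt-71: 43.0%, Tt-73: 57.0%.

43.0%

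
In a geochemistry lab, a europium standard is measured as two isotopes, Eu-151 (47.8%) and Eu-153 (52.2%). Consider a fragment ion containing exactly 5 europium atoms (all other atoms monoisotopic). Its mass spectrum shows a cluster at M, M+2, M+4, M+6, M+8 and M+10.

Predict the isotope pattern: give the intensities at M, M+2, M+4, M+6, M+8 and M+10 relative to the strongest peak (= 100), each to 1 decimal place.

Each Eu atom is independently Eu-151 (p = 0.478) or Eu-153 (q = 0.522); the cluster is the binomial expansion (p + q)^5.
P(M) = 0.478^5 = 0.024954
P(M+2) = 5 × 0.478^4 × 0.522^1 = 0.136255
P(M+4) = 10 × 0.478^3 × 0.522^2 = 0.297594
P(M+6) = 10 × 0.478^2 × 0.522^3 = 0.324988
P(M+8) = 5 × 0.478^1 × 0.522^4 = 0.177452
P(M+10) = 0.522^5 = 0.038757
The M+6 peak is largest (0.324988); scaling to 100 gives 7.7 : 41.9 : 91.6 : 100.0 : 54.6 : 11.9.

7.7 : 41.9 : 91.6 : 100.0 : 54.6 : 11.9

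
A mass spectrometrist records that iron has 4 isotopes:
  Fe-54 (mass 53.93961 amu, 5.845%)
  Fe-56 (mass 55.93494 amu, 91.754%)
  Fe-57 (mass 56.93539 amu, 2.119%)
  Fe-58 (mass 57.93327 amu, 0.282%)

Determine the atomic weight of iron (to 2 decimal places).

55.85 amu

The abundance-weighted mean is 0.05845 × 53.93961 + 0.91754 × 55.93494 + 0.02119 × 56.93539 + 0.00282 × 57.93327
= 3.152770 + 51.322545 + 1.206461 + 0.163372 = 55.845148 amu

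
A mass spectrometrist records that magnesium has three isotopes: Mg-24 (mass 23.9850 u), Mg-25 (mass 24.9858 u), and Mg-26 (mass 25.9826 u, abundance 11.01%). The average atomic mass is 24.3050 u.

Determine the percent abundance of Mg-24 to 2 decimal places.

Let x and y be the fractions of Mg-24 and Mg-25. Then x + y = 1 − 0.1101 = 0.8899 and 23.9850x + 24.9858y = 24.3050 − 0.1101×25.9826 = 21.44431574.
Substituting: 23.9850x + 24.9858(0.8899 − x) = 21.44431574
(23.9850 − 24.9858)x = -0.79054768  ⇒  x = 0.78992, y = 0.09998
Mg-24: 78.99%, Mg-25: 10.00%.

78.99%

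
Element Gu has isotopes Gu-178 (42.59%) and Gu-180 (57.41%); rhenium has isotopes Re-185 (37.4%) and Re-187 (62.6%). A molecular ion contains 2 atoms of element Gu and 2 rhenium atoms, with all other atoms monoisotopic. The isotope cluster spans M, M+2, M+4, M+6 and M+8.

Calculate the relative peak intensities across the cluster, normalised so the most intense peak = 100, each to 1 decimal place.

Element Gu pattern (n=2): 0.18139081 : 0.48901838 : 0.32959081
Rhenium pattern (n=2): 0.139876 : 0.468248 : 0.391876
Convolve the two distributions (both contribute in 2-u steps):
  M: 0.18139081×0.139876 = 0.025372
  M+2: 0.18139081×0.468248 + 0.48901838×0.139876 = 0.153338
  M+4: 0.18139081×0.391876 + 0.48901838×0.468248 + 0.32959081×0.139876 = 0.346166
  M+6: 0.48901838×0.391876 + 0.32959081×0.468248 = 0.345965
  M+8: 0.32959081×0.391876 = 0.129159
Scale to base peak (0.346166) = 100: 7.3 : 44.3 : 100.0 : 99.9 : 37.3

7.3 : 44.3 : 100.0 : 99.9 : 37.3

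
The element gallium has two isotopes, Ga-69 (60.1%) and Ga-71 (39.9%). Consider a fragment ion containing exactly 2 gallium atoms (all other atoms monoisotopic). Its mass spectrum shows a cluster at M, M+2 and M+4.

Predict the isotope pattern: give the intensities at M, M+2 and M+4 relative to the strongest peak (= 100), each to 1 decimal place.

Each Ga atom is independently Ga-69 (p = 0.601) or Ga-71 (q = 0.399); the cluster is the binomial expansion (p + q)^2.
P(M) = 0.601^2 = 0.361201
P(M+2) = 2 × 0.601^1 × 0.399^1 = 0.479598
P(M+4) = 0.399^2 = 0.159201
The M+2 peak is largest (0.479598); scaling to 100 gives 75.3 : 100.0 : 33.2.

75.3 : 100.0 : 33.2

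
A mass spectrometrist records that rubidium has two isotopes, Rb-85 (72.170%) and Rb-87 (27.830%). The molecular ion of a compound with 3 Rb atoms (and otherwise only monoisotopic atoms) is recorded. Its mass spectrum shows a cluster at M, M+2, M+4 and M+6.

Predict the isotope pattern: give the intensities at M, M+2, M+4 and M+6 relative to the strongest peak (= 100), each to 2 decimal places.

86.44 : 100.00 : 38.56 : 4.96

Expanding (0.72170 + 0.27830)^3:
P(M) = 0.72170^3 = 0.375898
P(M+2) = 3 × 0.72170^2 × 0.27830^1 = 0.434858
P(M+4) = 3 × 0.72170^1 × 0.27830^2 = 0.167689
P(M+6) = 0.27830^3 = 0.021555
The M+2 peak is largest (0.434858); scaling to 100 gives 86.44 : 100.00 : 38.56 : 4.96.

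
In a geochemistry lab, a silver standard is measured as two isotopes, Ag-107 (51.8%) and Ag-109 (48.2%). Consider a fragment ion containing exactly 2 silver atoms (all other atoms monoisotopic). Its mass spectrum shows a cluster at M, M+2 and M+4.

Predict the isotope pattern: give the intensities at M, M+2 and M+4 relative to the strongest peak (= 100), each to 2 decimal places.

Expanding (0.518 + 0.482)^2:
P(M) = 0.518^2 = 0.268324
P(M+2) = 2 × 0.518^1 × 0.482^1 = 0.499352
P(M+4) = 0.482^2 = 0.232324
The M+2 peak is largest (0.499352); scaling to 100 gives 53.73 : 100.00 : 46.53.

53.73 : 100.00 : 46.53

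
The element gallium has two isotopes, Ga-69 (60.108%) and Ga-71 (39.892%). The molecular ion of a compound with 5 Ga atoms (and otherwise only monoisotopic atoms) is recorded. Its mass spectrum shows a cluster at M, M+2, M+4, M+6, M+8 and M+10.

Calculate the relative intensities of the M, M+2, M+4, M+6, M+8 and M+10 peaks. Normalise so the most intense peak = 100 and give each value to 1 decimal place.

22.7 : 75.3 : 100.0 : 66.4 : 22.0 : 2.9

Expanding (0.60108 + 0.39892)^5:
P(M) = 0.60108^5 = 0.078462
P(M+2) = 5 × 0.60108^4 × 0.39892^1 = 0.260366
P(M+4) = 10 × 0.60108^3 × 0.39892^2 = 0.345596
P(M+6) = 10 × 0.60108^2 × 0.39892^3 = 0.229362
P(M+8) = 5 × 0.60108^1 × 0.39892^4 = 0.076111
P(M+10) = 0.39892^5 = 0.010103
The M+4 peak is largest (0.345596); scaling to 100 gives 22.7 : 75.3 : 100.0 : 66.4 : 22.0 : 2.9.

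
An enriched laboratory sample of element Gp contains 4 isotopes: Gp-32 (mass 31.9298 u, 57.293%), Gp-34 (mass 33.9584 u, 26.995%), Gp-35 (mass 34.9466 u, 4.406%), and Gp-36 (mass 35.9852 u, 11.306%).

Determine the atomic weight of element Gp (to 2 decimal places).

33.07 u

Average mass = Σ (abundance × isotope mass) = 0.57293 × 31.9298 + 0.26995 × 33.9584 + 0.04406 × 34.9466 + 0.11306 × 35.9852
= 18.29354 + 9.16707 + 1.53975 + 4.06849 = 33.06885 u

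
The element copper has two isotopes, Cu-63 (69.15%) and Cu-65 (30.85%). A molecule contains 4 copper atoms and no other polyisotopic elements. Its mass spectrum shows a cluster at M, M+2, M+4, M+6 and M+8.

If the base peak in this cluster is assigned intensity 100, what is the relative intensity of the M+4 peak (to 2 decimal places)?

(0.6915 + 0.3085)^4 gives M 0.2286, M+2 0.4080, M+4 0.2731, M+6 0.0812, M+8 0.0091; the largest is M+2.
P(M+2) = C(4,1) × 0.6915^3 × 0.3085^1 = 4 × 0.33065611 × 0.3085 = 0.408030 (base)
P(M+4) = C(4,2) × 0.6915^2 × 0.3085^2 = 6 × 0.47817225 × 0.09517225 = 0.273052
Relative intensity = 0.273052 / 0.408030 × 100 = 66.92

66.92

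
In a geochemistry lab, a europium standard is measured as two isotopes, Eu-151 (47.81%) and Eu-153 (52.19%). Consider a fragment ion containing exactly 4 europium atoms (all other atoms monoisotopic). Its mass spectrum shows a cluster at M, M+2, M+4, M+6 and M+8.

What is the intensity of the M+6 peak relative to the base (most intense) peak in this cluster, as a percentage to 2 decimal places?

Term probabilities: M 0.0522, M+2 0.2281, M+4 0.3736, M+6 0.2719, M+8 0.0742. Base peak = M+4.
P(M+4) = C(4,2) × 0.4781^2 × 0.5219^2 = 6 × 0.22857961 × 0.27237961 = 0.373563 (base)
P(M+6) = C(4,3) × 0.4781^1 × 0.5219^3 = 4 × 0.4781 × 0.14215492 = 0.271857
Relative intensity = 0.271857 / 0.373563 × 100 = 72.77

72.77%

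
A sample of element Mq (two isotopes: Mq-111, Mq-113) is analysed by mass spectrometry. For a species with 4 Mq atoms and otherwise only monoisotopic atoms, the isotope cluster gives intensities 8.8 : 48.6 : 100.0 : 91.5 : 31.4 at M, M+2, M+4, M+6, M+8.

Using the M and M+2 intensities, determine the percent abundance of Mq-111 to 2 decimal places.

If p is the fraction of Mq that is Mq-111, then I(M+2)/I(M) = [C(4,1)·p^3·(1−p)] / p^4 = 4·(1−p)/p = 48.6/8.8 = 5.5227
(1−p)/p = 5.5227/4 = 1.3807  ⇒  p = 1/(1 + 1.3807) = 0.4200
Mq-111: 42.00%, Mq-113: 58.00%.

42.00%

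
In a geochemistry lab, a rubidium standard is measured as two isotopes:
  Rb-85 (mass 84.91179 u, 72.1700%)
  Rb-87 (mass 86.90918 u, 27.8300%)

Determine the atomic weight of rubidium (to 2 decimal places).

Ar = Σ fᵢ·mᵢ = 0.721700 × 84.91179 + 0.278300 × 86.90918
= 61.280839 + 24.186825 = 85.467664 u

85.47 u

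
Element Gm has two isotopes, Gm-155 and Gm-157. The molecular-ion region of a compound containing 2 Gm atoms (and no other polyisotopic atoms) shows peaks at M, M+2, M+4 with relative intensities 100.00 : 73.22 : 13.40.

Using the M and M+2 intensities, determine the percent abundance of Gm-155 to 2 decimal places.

73.20%

Write p for the Gm-155 fraction. I(M+2)/I(M) = [C(2,1)·p^1·(1−p)] / p^2 = 2·(1−p)/p = 73.22/100.00 = 0.7322
(1−p)/p = 0.7322/2 = 0.3661  ⇒  p = 1/(1 + 0.3661) = 0.7320
Gm-155: 73.20%, Gm-157: 26.80%.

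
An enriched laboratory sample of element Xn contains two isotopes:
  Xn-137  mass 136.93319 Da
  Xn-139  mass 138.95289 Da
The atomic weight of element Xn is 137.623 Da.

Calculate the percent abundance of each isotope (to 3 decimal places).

Let x be the fractional abundance of Xn-137; then Xn-139 has abundance 1 − x.
136.93319·x + 138.95289·(1 − x) = 137.623
(136.93319 − 138.95289)·x = 137.623 − 138.95289
x = -1.32989 / -2.01970 = 0.65846 → 65.846% Xn-137, 34.154% Xn-139.

Xn-137: 65.846%, Xn-139: 34.154%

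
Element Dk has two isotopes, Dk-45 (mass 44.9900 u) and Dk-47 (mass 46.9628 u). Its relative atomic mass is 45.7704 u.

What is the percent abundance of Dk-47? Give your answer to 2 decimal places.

Writing the weighted mean with unknown fraction x of Dk-45:
44.9900·x + 46.9628·(1 − x) = 45.7704
(44.9900 − 46.9628)·x = 45.7704 − 46.9628
x = -1.1924 / -1.9728 = 0.60442 → 60.44% Dk-45, 39.56% Dk-47.

39.56%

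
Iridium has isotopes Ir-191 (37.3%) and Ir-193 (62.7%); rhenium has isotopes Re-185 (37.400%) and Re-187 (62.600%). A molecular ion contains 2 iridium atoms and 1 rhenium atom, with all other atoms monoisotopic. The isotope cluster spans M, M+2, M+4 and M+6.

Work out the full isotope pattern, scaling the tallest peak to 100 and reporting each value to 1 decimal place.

Iridium pattern (n=2): 0.139129 : 0.467742 : 0.393129
Rhenium pattern (n=1): 0.3740 : 0.6260
Convolve the two distributions (both contribute in 2-u steps):
  M: 0.139129×0.3740 = 0.052034
  M+2: 0.139129×0.6260 + 0.467742×0.3740 = 0.262030
  M+4: 0.467742×0.6260 + 0.393129×0.3740 = 0.439837
  M+6: 0.393129×0.6260 = 0.246099
Scale to base peak (0.439837) = 100: 11.8 : 59.6 : 100.0 : 56.0

11.8 : 59.6 : 100.0 : 56.0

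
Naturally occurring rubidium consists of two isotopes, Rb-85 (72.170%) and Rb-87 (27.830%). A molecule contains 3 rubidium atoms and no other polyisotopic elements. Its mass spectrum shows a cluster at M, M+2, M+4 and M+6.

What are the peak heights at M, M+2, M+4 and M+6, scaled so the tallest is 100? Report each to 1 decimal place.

86.4 : 100.0 : 38.6 : 5.0

The 3 Rb atoms are independent, so intensities follow the terms of (0.72170 + 0.27830)^3.
P(M) = 0.72170^3 = 0.375898
P(M+2) = 3 × 0.72170^2 × 0.27830^1 = 0.434858
P(M+4) = 3 × 0.72170^1 × 0.27830^2 = 0.167689
P(M+6) = 0.27830^3 = 0.021555
The M+2 peak is largest (0.434858); scaling to 100 gives 86.4 : 100.0 : 38.6 : 5.0.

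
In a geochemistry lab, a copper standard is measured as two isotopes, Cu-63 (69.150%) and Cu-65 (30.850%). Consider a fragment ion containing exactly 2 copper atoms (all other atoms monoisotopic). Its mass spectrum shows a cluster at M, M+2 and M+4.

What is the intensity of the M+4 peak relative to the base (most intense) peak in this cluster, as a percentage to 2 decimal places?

19.90%

(0.69150 + 0.30850)^2 gives M 0.4782, M+2 0.4267, M+4 0.0952; the largest is M.
P(M) = C(2,0) × 0.69150^2 × 0.30850^0 = 1 × 0.47817225 × 1.0000 = 0.478172 (base)
P(M+4) = C(2,2) × 0.69150^0 × 0.30850^2 = 1 × 1.0000 × 0.09517225 = 0.095172
Relative intensity = 0.095172 / 0.478172 × 100 = 19.90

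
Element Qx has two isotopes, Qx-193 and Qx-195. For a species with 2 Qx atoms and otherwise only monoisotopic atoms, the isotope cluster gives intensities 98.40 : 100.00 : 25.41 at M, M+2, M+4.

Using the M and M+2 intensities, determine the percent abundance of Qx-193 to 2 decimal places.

If p is the fraction of Qx that is Qx-193, then I(M+2)/I(M) = [C(2,1)·p^1·(1−p)] / p^2 = 2·(1−p)/p = 100.00/98.40 = 1.0163
(1−p)/p = 1.0163/2 = 0.5081  ⇒  p = 1/(1 + 0.5081) = 0.6631
Qx-193: 66.31%, Qx-195: 33.69%.

66.31%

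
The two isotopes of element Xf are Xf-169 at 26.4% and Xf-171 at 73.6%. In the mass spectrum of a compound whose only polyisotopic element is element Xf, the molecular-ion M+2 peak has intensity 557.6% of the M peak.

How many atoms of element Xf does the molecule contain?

With n Xf atoms, P(M+2)/P(M) = C(n,1)·p^(n−1)q / p^n = n·q/p = n · 0.736/0.264.
n = 5.576 × 0.264/0.736 = 2.00 ≈ 2

2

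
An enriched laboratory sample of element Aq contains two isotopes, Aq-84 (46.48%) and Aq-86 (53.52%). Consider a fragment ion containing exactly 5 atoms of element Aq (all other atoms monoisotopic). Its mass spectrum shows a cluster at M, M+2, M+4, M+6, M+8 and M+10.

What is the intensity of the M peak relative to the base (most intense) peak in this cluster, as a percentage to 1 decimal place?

6.6%

(0.4648 + 0.5352)^5 gives M 0.0217, M+2 0.1249, M+4 0.2876, M+6 0.3312, M+8 0.1907, M+10 0.0439; the largest is M+6.
P(M+6) = C(5,3) × 0.4648^2 × 0.5352^3 = 10 × 0.21603904 × 0.15330217 = 0.331193 (base)
P(M) = C(5,0) × 0.4648^5 × 0.5352^0 = 1 × 0.02169355 × 1.0000 = 0.021694
Relative intensity = 0.021694 / 0.331193 × 100 = 6.6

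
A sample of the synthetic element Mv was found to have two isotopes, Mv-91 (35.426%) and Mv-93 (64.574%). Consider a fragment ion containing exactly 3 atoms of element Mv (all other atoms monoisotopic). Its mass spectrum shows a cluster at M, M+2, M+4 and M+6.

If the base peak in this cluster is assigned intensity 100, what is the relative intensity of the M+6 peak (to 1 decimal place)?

60.8

Term probabilities: M 0.0445, M+2 0.2431, M+4 0.4432, M+6 0.2693. Base peak = M+4.
P(M+4) = C(3,2) × 0.35426^1 × 0.64574^2 = 3 × 0.35426 × 0.41698015 = 0.443158 (base)
P(M+6) = C(3,3) × 0.35426^0 × 0.64574^3 = 1 × 1.0000 × 0.26926076 = 0.269261
Relative intensity = 0.269261 / 0.443158 × 100 = 60.8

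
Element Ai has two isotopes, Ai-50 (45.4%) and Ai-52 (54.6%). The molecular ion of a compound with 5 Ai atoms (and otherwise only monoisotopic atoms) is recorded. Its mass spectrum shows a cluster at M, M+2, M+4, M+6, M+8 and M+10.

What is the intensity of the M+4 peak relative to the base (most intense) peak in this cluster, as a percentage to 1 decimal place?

83.2%

Term probabilities: M 0.0193, M+2 0.1160, M+4 0.2790, M+6 0.3355, M+8 0.2017, M+10 0.0485. Base peak = M+6.
P(M+6) = C(5,3) × 0.454^2 × 0.546^3 = 10 × 0.206116 × 0.16277134 = 0.335498 (base)
P(M+4) = C(5,2) × 0.454^3 × 0.546^2 = 10 × 0.09357666 × 0.298116 = 0.278967
Relative intensity = 0.278967 / 0.335498 × 100 = 83.2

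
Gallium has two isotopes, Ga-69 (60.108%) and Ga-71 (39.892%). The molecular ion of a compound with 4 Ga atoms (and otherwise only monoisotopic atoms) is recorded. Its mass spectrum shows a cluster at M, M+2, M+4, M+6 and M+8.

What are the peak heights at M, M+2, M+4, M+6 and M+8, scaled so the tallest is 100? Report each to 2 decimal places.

37.67 : 100.00 : 99.55 : 44.05 : 7.31

The 4 Ga atoms are independent, so intensities follow the terms of (0.60108 + 0.39892)^4.
P(M) = 0.60108^4 = 0.130536
P(M+2) = 4 × 0.60108^3 × 0.39892^1 = 0.346531
P(M+4) = 6 × 0.60108^2 × 0.39892^2 = 0.344975
P(M+6) = 4 × 0.60108^1 × 0.39892^3 = 0.152633
P(M+8) = 0.39892^4 = 0.025325
The M+2 peak is largest (0.346531); scaling to 100 gives 37.67 : 100.00 : 99.55 : 44.05 : 7.31.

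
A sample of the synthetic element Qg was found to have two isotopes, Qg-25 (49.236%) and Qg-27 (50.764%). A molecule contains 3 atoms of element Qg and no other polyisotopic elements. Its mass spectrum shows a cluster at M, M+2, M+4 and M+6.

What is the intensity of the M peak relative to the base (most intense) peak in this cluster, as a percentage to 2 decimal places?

Binomial terms of (0.49236 + 0.50764)^3: M 0.1194, M+2 0.3692, M+4 0.3806, M+6 0.1308 → M+4 is the base peak.
P(M+4) = C(3,2) × 0.49236^1 × 0.50764^2 = 3 × 0.49236 × 0.25769837 = 0.380641 (base)
P(M) = C(3,0) × 0.49236^3 × 0.50764^0 = 1 × 0.11935711 × 1.0000 = 0.119357
Relative intensity = 0.119357 / 0.380641 × 100 = 31.36

31.36%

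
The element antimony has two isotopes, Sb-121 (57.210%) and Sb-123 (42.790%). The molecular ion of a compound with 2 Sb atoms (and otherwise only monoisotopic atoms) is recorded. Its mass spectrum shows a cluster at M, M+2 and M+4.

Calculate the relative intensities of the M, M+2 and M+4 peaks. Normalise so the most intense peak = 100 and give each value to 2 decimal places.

66.85 : 100.00 : 37.40

The 2 Sb atoms are independent, so intensities follow the terms of (0.57210 + 0.42790)^2.
P(M) = 0.57210^2 = 0.327298
P(M+2) = 2 × 0.57210^1 × 0.42790^1 = 0.489603
P(M+4) = 0.42790^2 = 0.183098
The M+2 peak is largest (0.489603); scaling to 100 gives 66.85 : 100.00 : 37.40.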